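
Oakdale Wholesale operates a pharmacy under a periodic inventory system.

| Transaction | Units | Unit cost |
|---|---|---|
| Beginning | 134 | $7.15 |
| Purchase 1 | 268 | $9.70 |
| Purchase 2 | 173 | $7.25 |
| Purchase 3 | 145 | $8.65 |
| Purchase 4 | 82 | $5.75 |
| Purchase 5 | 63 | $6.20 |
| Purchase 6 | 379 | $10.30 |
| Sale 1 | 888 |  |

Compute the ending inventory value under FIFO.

Ending inventory = $3,666.80

Sale 1 (888) [FIFO — oldest first]: 134 @ $7.15 + 268 @ $9.70 + 173 @ $7.25 + 145 @ $8.65 + 82 @ $5.75 + 63 @ $6.20 + 23 @ $10.30 = $7,165.20
Ending inventory: 356 @ $10.30 = $3,666.80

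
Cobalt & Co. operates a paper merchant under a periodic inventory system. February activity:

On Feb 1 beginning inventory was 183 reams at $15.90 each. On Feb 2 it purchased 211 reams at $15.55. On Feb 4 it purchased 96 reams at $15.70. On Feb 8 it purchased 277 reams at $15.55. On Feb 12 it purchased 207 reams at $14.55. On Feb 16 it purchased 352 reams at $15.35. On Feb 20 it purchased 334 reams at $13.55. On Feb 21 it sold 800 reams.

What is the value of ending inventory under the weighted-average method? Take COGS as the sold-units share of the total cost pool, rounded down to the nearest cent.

Ending inventory = $12,923.86

Feb 21, sell 800: 800/1660 × $24,946.05 → $12,022.19
Ending inventory (cost pool remaining) = $12,923.86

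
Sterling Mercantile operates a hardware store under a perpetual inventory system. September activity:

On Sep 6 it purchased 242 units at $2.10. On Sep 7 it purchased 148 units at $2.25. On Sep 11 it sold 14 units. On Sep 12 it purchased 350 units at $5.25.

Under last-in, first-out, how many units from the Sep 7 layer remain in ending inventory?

134

Sep 11, 14 sold [LIFO — newest first]: 14 @ $2.25 = $31.50
Ending inventory: 242 @ $2.10 + 134 @ $2.25 + 350 @ $5.25 = $2,647.20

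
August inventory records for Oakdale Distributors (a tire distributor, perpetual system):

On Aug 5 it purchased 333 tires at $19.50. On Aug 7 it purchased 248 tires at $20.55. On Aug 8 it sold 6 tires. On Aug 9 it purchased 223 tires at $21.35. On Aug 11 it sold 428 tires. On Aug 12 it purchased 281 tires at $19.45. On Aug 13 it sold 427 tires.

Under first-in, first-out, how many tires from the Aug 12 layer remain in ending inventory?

Aug 8, 6 sold [FIFO — oldest first]: 6 @ $19.50 = $117.00
Aug 11, 428 sold [FIFO — oldest first]: 327 @ $19.50 + 101 @ $20.55 = $8,452.05
Aug 13, 427 sold [FIFO — oldest first]: 147 @ $20.55 + 223 @ $21.35 + 57 @ $19.45 = $8,890.55
Total COGS = $117.00 + $8,452.05 + $8,890.55 = $17,459.60
Ending inventory: 224 @ $19.45 = $4,356.80
Check: goods available $21,816.40 = COGS $17,459.60 + ending $4,356.80

224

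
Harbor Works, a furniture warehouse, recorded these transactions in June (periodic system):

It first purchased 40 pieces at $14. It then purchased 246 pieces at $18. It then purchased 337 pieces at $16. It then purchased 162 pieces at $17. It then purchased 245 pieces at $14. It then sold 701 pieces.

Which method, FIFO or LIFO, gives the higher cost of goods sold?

FIFO

FIFO COGS: 40 @ $14 + 246 @ $18 + 337 @ $16 + 78 @ $17 = $11,706
LIFO COGS: 245 @ $14 + 162 @ $17 + 294 @ $16 = $10,888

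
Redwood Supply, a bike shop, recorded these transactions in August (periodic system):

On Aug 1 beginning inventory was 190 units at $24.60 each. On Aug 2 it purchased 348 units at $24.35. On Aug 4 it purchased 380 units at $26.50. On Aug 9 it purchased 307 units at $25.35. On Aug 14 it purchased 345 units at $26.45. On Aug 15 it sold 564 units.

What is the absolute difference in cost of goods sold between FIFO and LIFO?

FIFO COGS: 190 @ $24.60 + 348 @ $24.35 + 26 @ $26.50 = $13,836.80
LIFO COGS: 345 @ $26.45 + 219 @ $25.35 = $14,676.90
Difference = |$13,836.80 − $14,676.90| = $840.10

$840.10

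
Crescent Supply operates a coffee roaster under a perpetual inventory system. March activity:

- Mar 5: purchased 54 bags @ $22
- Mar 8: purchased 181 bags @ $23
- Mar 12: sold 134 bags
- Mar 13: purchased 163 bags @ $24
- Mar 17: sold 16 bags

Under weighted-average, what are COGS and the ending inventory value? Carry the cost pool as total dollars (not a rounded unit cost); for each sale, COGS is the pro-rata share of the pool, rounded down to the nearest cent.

COGS = $3,427.67; ending inventory = $5,835.33

After Mar 5: 54 on hand, pool $1,188.00 (≈ $22.0000 each)
After Mar 8: 235 on hand, pool $5,351.00 (≈ $22.7702 each)
Mar 12, sell 134: 134/235 × $5,351.00 → $3,051.20
After Mar 13: 264 on hand, pool $6,211.80 (≈ $23.5295 each)
Mar 17, sell 16: 16/264 × $6,211.80 → $376.47
Total COGS = $3,051.20 + $376.47 = $3,427.67
Ending inventory (cost pool remaining) = $5,835.33
Check: goods available $9,263.00 = COGS $3,427.67 + ending $5,835.33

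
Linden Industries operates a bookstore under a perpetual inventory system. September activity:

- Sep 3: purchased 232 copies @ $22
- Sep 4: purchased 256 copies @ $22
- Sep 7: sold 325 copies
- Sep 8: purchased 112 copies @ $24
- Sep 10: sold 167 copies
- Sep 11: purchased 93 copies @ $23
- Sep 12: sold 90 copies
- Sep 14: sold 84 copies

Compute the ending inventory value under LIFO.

Sep 7, 325 sold [LIFO — newest first]: 256 @ $22 + 69 @ $22 = $7,150
Sep 10, 167 sold [LIFO — newest first]: 112 @ $24 + 55 @ $22 = $3,898
Sep 12, 90 sold [LIFO — newest first]: 90 @ $23 = $2,070
Sep 14, 84 sold [LIFO — newest first]: 3 @ $23 + 81 @ $22 = $1,851
Total COGS = $7,150 + $3,898 + $2,070 + $1,851 = $14,969
Ending inventory: 27 @ $22 = $594

Ending inventory = $594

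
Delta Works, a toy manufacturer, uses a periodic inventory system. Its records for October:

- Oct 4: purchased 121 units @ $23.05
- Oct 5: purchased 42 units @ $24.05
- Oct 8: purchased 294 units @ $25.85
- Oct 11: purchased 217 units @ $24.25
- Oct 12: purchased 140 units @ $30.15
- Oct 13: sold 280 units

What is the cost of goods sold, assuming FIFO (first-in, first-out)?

COGS = $6,823.60

Oct 13, 280 sold [FIFO — oldest first]: 121 @ $23.05 + 42 @ $24.05 + 117 @ $25.85 = $6,823.60
Ending inventory: 177 @ $25.85 + 217 @ $24.25 + 140 @ $30.15 = $14,058.70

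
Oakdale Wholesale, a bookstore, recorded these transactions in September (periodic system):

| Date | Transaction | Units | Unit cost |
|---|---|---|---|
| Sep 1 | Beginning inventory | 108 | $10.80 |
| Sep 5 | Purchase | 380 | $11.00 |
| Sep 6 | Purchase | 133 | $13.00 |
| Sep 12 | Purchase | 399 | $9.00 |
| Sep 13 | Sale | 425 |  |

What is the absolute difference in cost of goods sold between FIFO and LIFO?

$724.40

FIFO COGS: 108 @ $10.80 + 317 @ $11.00 = $4,653.40
LIFO COGS: 399 @ $9.00 + 26 @ $13.00 = $3,929.00
Difference = |$4,653.40 − $3,929.00| = $724.40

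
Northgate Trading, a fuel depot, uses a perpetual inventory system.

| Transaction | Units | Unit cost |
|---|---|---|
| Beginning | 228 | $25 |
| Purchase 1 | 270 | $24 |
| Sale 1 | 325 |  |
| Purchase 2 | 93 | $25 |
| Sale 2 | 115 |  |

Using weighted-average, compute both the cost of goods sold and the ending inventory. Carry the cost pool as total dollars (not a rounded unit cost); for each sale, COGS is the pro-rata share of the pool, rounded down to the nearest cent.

COGS = $10,783.24; ending inventory = $3,721.76

After Beginning: 228 on hand, pool $5,700.00 (≈ $25.0000 each)
After Purchase 1: 498 on hand, pool $12,180.00 (≈ $24.4578 each)
Sale 1, sell 325: 325/498 × $12,180.00 → $7,948.79
After Purchase 2: 266 on hand, pool $6,556.21 (≈ $24.6474 each)
Sale 2, sell 115: 115/266 × $6,556.21 → $2,834.45
Total COGS = $7,948.79 + $2,834.45 = $10,783.24
Ending inventory (cost pool remaining) = $3,721.76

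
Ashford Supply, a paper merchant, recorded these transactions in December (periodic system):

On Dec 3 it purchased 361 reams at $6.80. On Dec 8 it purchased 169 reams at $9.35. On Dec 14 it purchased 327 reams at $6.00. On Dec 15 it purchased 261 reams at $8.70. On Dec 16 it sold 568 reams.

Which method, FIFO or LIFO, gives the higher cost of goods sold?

FIFO COGS: 361 @ $6.80 + 169 @ $9.35 + 38 @ $6.00 = $4,262.95
LIFO COGS: 261 @ $8.70 + 307 @ $6.00 = $4,112.70

FIFO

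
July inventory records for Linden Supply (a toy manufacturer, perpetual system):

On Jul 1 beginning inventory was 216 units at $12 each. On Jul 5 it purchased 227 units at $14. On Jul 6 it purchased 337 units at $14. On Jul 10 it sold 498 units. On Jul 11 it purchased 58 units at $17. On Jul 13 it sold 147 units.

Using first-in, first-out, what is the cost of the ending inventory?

Jul 10, 498 sold [FIFO — oldest first]: 216 @ $12 + 227 @ $14 + 55 @ $14 = $6,540
Jul 13, 147 sold [FIFO — oldest first]: 147 @ $14 = $2,058
Total COGS = $6,540 + $2,058 = $8,598
Ending inventory: 135 @ $14 + 58 @ $17 = $2,876

Ending inventory = $2,876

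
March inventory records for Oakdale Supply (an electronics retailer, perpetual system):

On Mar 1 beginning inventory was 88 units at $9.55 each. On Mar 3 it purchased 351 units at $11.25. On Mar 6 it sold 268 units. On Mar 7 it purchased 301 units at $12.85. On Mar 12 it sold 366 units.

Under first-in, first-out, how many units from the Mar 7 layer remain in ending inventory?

106

Mar 6, 268 sold [FIFO — oldest first]: 88 @ $9.55 + 180 @ $11.25 = $2,865.40
Mar 12, 366 sold [FIFO — oldest first]: 171 @ $11.25 + 195 @ $12.85 = $4,429.50
Total COGS = $2,865.40 + $4,429.50 = $7,294.90
Ending inventory: 106 @ $12.85 = $1,362.10
Check: goods available $8,657.00 = COGS $7,294.90 + ending $1,362.10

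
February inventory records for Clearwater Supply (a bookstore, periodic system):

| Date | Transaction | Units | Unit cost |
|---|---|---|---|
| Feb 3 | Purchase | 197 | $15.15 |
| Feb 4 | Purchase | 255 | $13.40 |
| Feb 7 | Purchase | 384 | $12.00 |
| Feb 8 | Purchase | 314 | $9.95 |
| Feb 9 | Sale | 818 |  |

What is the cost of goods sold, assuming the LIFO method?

Feb 9, 818 sold [LIFO — newest first]: 314 @ $9.95 + 384 @ $12.00 + 120 @ $13.40 = $9,340.30
Ending inventory: 197 @ $15.15 + 135 @ $13.40 = $4,793.55

COGS = $9,340.30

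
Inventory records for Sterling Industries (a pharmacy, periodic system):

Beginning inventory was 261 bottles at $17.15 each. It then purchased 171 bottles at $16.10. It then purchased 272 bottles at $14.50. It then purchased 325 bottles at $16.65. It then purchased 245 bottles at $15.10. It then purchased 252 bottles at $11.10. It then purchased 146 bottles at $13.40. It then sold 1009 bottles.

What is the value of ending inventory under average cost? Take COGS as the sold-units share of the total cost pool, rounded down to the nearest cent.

Ending inventory = $9,928.19

Sale 1, sell 1009: 1009/1672 × $25,037.60 → $15,109.41
Ending inventory (cost pool remaining) = $9,928.19
Check: goods available $25,037.60 = COGS $15,109.41 + ending $9,928.19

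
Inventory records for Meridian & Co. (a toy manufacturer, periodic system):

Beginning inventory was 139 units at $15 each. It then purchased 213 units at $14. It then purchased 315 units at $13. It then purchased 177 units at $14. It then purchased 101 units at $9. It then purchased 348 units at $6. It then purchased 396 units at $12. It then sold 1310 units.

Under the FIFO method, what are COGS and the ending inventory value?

COGS = $14,841; ending inventory = $4,548

Sale 1 (1310) [FIFO — oldest first]: 139 @ $15 + 213 @ $14 + 315 @ $13 + 177 @ $14 + 101 @ $9 + 348 @ $6 + 17 @ $12 = $14,841
Ending inventory: 379 @ $12 = $4,548
Check: goods available $19,389 = COGS $14,841 + ending $4,548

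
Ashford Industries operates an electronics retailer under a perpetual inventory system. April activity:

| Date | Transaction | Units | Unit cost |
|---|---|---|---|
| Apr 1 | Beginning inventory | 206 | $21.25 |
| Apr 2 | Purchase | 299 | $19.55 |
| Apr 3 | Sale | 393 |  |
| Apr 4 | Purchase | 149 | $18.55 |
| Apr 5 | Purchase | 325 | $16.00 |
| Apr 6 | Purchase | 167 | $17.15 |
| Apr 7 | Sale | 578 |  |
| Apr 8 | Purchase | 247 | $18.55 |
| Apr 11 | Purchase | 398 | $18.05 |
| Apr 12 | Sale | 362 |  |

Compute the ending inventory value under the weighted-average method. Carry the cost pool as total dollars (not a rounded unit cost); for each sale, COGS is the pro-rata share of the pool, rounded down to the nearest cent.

After Apr 1: 206 on hand, pool $4,377.50 (≈ $21.2500 each)
After Apr 2: 505 on hand, pool $10,222.95 (≈ $20.2435 each)
Apr 3, sell 393: 393/505 × $10,222.95 → $7,955.68
After Apr 4: 261 on hand, pool $5,031.22 (≈ $19.2767 each)
After Apr 5: 586 on hand, pool $10,231.22 (≈ $17.4594 each)
After Apr 6: 753 on hand, pool $13,095.27 (≈ $17.3908 each)
Apr 7, sell 578: 578/753 × $13,095.27 → $10,051.88
After Apr 8: 422 on hand, pool $7,625.24 (≈ $18.0693 each)
After Apr 11: 820 on hand, pool $14,809.14 (≈ $18.0599 each)
Apr 12, sell 362: 362/820 × $14,809.14 → $6,537.69
Total COGS = $7,955.68 + $10,051.88 + $6,537.69 = $24,545.25
Ending inventory (cost pool remaining) = $8,271.45
Check: goods available $32,816.70 = COGS $24,545.25 + ending $8,271.45

Ending inventory = $8,271.45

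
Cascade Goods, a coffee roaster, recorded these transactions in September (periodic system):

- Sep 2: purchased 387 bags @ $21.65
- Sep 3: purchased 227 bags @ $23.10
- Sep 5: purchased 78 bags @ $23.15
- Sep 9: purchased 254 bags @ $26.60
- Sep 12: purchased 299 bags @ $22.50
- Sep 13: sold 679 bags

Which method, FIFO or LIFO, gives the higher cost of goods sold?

FIFO COGS: 387 @ $21.65 + 227 @ $23.10 + 65 @ $23.15 = $15,127.00
LIFO COGS: 299 @ $22.50 + 254 @ $26.60 + 78 @ $23.15 + 48 @ $23.10 = $16,398.40

LIFO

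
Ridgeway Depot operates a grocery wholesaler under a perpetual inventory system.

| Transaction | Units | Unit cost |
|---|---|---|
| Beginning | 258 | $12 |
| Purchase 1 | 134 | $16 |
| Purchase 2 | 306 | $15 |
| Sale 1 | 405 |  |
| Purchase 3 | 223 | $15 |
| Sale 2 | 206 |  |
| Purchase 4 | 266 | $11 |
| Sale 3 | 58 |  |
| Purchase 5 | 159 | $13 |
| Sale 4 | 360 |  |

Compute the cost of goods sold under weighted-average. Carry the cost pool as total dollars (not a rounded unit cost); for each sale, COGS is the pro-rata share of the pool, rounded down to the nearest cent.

After Beginning: 258 on hand, pool $3,096.00 (≈ $12.0000 each)
After Purchase 1: 392 on hand, pool $5,240.00 (≈ $13.3673 each)
After Purchase 2: 698 on hand, pool $9,830.00 (≈ $14.0831 each)
Sale 1, sell 405: 405/698 × $9,830.00 → $5,703.65
After Purchase 3: 516 on hand, pool $7,471.35 (≈ $14.4794 each)
Sale 2, sell 206: 206/516 × $7,471.35 → $2,982.74
After Purchase 4: 576 on hand, pool $7,414.61 (≈ $12.8726 each)
Sale 3, sell 58: 58/576 × $7,414.61 → $746.61
After Purchase 5: 677 on hand, pool $8,735.00 (≈ $12.9025 each)
Sale 4, sell 360: 360/677 × $8,735.00 → $4,644.90
Total COGS = $5,703.65 + $2,982.74 + $746.61 + $4,644.90 = $14,077.90
Ending inventory (cost pool remaining) = $4,090.10
Check: goods available $18,168.00 = COGS $14,077.90 + ending $4,090.10

COGS = $14,077.90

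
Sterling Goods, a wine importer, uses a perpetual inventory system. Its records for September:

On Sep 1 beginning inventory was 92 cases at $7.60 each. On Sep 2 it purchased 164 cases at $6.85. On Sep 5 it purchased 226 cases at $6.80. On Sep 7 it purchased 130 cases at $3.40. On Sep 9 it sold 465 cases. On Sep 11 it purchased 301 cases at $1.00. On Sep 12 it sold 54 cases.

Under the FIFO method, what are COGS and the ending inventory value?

COGS = $3,485.20; ending inventory = $617.20

Sep 9, 465 sold [FIFO — oldest first]: 92 @ $7.60 + 164 @ $6.85 + 209 @ $6.80 = $3,243.80
Sep 12, 54 sold [FIFO — oldest first]: 17 @ $6.80 + 37 @ $3.40 = $241.40
Total COGS = $3,243.80 + $241.40 = $3,485.20
Ending inventory: 93 @ $3.40 + 301 @ $1.00 = $617.20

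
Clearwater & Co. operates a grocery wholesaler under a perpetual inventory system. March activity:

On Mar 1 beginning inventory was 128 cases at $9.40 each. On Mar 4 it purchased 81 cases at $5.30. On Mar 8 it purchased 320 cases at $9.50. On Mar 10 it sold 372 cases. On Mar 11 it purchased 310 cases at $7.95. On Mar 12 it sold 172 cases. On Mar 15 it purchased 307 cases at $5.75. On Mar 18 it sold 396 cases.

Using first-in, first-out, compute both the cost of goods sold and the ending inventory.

COGS = $7,717.75; ending inventory = $1,184.50

Mar 10, 372 sold [FIFO — oldest first]: 128 @ $9.40 + 81 @ $5.30 + 163 @ $9.50 = $3,181.00
Mar 12, 172 sold [FIFO — oldest first]: 157 @ $9.50 + 15 @ $7.95 = $1,610.75
Mar 18, 396 sold [FIFO — oldest first]: 295 @ $7.95 + 101 @ $5.75 = $2,926.00
Total COGS = $3,181.00 + $1,610.75 + $2,926.00 = $7,717.75
Ending inventory: 206 @ $5.75 = $1,184.50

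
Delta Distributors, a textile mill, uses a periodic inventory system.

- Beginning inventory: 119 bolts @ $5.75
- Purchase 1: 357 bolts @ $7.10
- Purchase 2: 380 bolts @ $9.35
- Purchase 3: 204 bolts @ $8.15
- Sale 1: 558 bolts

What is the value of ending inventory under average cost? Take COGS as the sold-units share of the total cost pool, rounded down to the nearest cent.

Sale 1, sell 558: 558/1060 × $8,434.55 → $4,440.07
Ending inventory (cost pool remaining) = $3,994.48
Check: goods available $8,434.55 = COGS $4,440.07 + ending $3,994.48

Ending inventory = $3,994.48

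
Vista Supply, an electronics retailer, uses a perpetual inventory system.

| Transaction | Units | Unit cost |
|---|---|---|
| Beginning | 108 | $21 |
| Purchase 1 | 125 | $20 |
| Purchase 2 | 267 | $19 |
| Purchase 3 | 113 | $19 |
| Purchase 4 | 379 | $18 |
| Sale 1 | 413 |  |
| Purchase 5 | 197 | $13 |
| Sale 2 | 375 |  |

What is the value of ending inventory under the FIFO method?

Sale 1 (413) [FIFO — oldest first]: 108 @ $21 + 125 @ $20 + 180 @ $19 = $8,188
Sale 2 (375) [FIFO — oldest first]: 87 @ $19 + 113 @ $19 + 175 @ $18 = $6,950
Total COGS = $8,188 + $6,950 = $15,138
Ending inventory: 204 @ $18 + 197 @ $13 = $6,233

Ending inventory = $6,233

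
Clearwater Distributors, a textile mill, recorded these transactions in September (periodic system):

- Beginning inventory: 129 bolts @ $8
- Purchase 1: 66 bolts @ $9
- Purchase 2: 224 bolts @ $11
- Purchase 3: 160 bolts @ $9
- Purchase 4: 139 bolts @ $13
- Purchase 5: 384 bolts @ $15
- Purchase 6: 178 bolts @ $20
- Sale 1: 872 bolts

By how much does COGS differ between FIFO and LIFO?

$3,041

FIFO COGS: 129 @ $8 + 66 @ $9 + 224 @ $11 + 160 @ $9 + 139 @ $13 + 154 @ $15 = $9,647
LIFO COGS: 178 @ $20 + 384 @ $15 + 139 @ $13 + 160 @ $9 + 11 @ $11 = $12,688
Difference = |$9,647 − $12,688| = $3,041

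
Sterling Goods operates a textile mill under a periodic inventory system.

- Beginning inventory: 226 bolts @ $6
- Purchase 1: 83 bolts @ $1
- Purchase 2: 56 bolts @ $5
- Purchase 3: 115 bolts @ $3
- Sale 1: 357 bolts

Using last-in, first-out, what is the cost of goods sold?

COGS = $1,326

Sale 1 (357) [LIFO — newest first]: 115 @ $3 + 56 @ $5 + 83 @ $1 + 103 @ $6 = $1,326
Ending inventory: 123 @ $6 = $738
Check: goods available $2,064 = COGS $1,326 + ending $738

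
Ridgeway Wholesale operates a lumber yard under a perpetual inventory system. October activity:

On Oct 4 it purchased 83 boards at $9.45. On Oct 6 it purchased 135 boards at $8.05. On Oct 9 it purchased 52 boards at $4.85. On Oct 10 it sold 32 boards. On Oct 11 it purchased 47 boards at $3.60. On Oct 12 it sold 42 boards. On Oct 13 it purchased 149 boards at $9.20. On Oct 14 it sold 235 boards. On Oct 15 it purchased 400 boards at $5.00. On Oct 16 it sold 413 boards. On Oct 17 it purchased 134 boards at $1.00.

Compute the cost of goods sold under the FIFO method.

Oct 10, 32 sold [FIFO — oldest first]: 32 @ $9.45 = $302.40
Oct 12, 42 sold [FIFO — oldest first]: 42 @ $9.45 = $396.90
Oct 14, 235 sold [FIFO — oldest first]: 9 @ $9.45 + 135 @ $8.05 + 52 @ $4.85 + 39 @ $3.60 = $1,564.40
Oct 16, 413 sold [FIFO — oldest first]: 8 @ $3.60 + 149 @ $9.20 + 256 @ $5.00 = $2,679.60
Total COGS = $302.40 + $396.90 + $1,564.40 + $2,679.60 = $4,943.30
Ending inventory: 144 @ $5.00 + 134 @ $1.00 = $854.00

COGS = $4,943.30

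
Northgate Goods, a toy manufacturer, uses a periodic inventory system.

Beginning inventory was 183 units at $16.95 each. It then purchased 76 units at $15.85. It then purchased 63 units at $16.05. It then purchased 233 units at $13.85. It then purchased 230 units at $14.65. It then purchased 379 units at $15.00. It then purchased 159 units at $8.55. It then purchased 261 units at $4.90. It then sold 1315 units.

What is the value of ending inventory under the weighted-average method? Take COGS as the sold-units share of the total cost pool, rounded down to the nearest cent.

Sale 1, sell 1315: 1315/1584 × $20,237.50 → $16,800.70
Ending inventory (cost pool remaining) = $3,436.80
Check: goods available $20,237.50 = COGS $16,800.70 + ending $3,436.80

Ending inventory = $3,436.80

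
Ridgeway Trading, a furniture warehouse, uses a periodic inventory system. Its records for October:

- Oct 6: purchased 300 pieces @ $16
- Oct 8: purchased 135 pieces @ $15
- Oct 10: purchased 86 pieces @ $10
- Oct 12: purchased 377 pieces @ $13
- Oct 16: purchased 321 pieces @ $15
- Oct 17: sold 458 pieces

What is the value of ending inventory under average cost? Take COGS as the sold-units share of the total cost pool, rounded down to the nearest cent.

Oct 17, sell 458: 458/1219 × $17,401.00 → $6,537.86
Ending inventory (cost pool remaining) = $10,863.14

Ending inventory = $10,863.14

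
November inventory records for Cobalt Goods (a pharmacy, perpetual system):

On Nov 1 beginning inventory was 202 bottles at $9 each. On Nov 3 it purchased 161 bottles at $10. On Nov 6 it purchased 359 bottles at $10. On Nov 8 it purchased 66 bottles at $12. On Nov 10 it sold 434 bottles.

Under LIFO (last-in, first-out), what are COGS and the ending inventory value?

COGS = $4,472; ending inventory = $3,338

Nov 10, 434 sold [LIFO — newest first]: 66 @ $12 + 359 @ $10 + 9 @ $10 = $4,472
Ending inventory: 202 @ $9 + 152 @ $10 = $3,338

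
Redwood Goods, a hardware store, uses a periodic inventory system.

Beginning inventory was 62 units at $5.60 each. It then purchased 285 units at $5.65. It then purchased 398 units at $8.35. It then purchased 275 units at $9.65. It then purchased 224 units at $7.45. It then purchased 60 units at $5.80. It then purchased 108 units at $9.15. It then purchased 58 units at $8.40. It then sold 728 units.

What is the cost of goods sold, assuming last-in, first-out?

Sale 1 (728) [LIFO — newest first]: 58 @ $8.40 + 108 @ $9.15 + 60 @ $5.80 + 224 @ $7.45 + 275 @ $9.65 + 3 @ $8.35 = $6,171.00
Ending inventory: 62 @ $5.60 + 285 @ $5.65 + 395 @ $8.35 = $5,255.70

COGS = $6,171.00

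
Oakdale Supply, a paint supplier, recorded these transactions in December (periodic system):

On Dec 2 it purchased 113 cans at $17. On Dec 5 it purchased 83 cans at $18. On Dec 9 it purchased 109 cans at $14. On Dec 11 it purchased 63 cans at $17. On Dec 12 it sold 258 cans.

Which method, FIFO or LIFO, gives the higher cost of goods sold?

FIFO COGS: 113 @ $17 + 83 @ $18 + 62 @ $14 = $4,283
LIFO COGS: 63 @ $17 + 109 @ $14 + 83 @ $18 + 3 @ $17 = $4,142

FIFO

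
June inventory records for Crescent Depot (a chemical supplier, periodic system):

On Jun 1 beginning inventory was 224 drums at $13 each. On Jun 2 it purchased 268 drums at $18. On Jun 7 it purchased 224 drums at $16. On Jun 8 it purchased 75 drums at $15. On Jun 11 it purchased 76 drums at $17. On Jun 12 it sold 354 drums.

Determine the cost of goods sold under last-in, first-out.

COGS = $5,665

Jun 12, 354 sold [LIFO — newest first]: 76 @ $17 + 75 @ $15 + 203 @ $16 = $5,665
Ending inventory: 224 @ $13 + 268 @ $18 + 21 @ $16 = $8,072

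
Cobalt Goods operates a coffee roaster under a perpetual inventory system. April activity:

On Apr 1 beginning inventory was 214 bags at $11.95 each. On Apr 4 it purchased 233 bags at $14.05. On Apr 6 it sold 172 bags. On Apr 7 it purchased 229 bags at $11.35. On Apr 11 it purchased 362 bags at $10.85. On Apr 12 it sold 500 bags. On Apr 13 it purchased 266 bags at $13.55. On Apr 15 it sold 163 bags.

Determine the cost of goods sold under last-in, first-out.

Apr 6, 172 sold [LIFO — newest first]: 172 @ $14.05 = $2,416.60
Apr 12, 500 sold [LIFO — newest first]: 362 @ $10.85 + 138 @ $11.35 = $5,494.00
Apr 15, 163 sold [LIFO — newest first]: 163 @ $13.55 = $2,208.65
Total COGS = $2,416.60 + $5,494.00 + $2,208.65 = $10,119.25
Ending inventory: 214 @ $11.95 + 61 @ $14.05 + 91 @ $11.35 + 103 @ $13.55 = $5,842.85

COGS = $10,119.25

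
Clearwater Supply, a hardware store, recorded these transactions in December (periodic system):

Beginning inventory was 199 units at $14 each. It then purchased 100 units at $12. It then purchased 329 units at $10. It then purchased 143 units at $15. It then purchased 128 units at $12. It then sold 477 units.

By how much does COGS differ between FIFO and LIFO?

$25

FIFO COGS: 199 @ $14 + 100 @ $12 + 178 @ $10 = $5,766
LIFO COGS: 128 @ $12 + 143 @ $15 + 206 @ $10 = $5,741
Difference = |$5,766 − $5,741| = $25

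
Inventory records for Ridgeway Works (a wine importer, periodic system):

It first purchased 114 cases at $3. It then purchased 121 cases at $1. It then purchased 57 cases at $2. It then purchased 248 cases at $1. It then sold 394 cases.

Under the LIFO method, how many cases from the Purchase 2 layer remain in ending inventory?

Sale 1 (394) [LIFO — newest first]: 248 @ $1 + 57 @ $2 + 89 @ $1 = $451
Ending inventory: 114 @ $3 + 32 @ $1 = $374
Check: goods available $825 = COGS $451 + ending $374

32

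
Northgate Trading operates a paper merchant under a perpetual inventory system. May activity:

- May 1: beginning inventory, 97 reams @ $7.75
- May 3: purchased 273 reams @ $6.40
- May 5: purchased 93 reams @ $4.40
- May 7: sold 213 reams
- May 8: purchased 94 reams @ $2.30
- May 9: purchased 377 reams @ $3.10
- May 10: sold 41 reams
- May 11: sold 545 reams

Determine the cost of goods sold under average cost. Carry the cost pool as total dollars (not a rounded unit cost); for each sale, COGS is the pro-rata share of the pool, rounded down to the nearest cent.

COGS = $3,739.72

After May 1: 97 on hand, pool $751.75 (≈ $7.7500 each)
After May 3: 370 on hand, pool $2,498.95 (≈ $6.7539 each)
After May 5: 463 on hand, pool $2,908.15 (≈ $6.2811 each)
May 7, sell 213: 213/463 × $2,908.15 → $1,337.87
After May 8: 344 on hand, pool $1,786.48 (≈ $5.1933 each)
After May 9: 721 on hand, pool $2,955.18 (≈ $4.0987 each)
May 10, sell 41: 41/721 × $2,955.18 → $168.04
May 11, sell 545: 545/680 × $2,787.14 → $2,233.81
Total COGS = $1,337.87 + $168.04 + $2,233.81 = $3,739.72
Ending inventory (cost pool remaining) = $553.33
Check: goods available $4,293.05 = COGS $3,739.72 + ending $553.33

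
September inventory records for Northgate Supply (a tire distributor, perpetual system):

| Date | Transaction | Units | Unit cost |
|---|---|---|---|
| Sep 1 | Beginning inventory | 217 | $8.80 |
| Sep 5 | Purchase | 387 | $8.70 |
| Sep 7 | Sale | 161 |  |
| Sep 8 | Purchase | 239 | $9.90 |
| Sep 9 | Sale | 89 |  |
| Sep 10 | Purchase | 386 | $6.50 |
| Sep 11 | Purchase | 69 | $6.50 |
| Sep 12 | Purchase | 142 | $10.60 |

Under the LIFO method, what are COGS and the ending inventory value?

COGS = $2,281.80; ending inventory = $9,823.50

Sep 7, 161 sold [LIFO — newest first]: 161 @ $8.70 = $1,400.70
Sep 9, 89 sold [LIFO — newest first]: 89 @ $9.90 = $881.10
Total COGS = $1,400.70 + $881.10 = $2,281.80
Ending inventory: 217 @ $8.80 + 226 @ $8.70 + 150 @ $9.90 + 386 @ $6.50 + 69 @ $6.50 + 142 @ $10.60 = $9,823.50
Check: goods available $12,105.30 = COGS $2,281.80 + ending $9,823.50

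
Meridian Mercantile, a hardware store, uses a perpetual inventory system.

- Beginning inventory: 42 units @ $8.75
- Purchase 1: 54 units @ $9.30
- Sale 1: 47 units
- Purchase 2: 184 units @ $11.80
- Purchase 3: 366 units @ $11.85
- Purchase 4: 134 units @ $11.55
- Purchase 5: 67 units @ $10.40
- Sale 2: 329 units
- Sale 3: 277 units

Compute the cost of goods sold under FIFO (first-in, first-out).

Sale 1 (47) [FIFO — oldest first]: 42 @ $8.75 + 5 @ $9.30 = $414.00
Sale 2 (329) [FIFO — oldest first]: 49 @ $9.30 + 184 @ $11.80 + 96 @ $11.85 = $3,764.50
Sale 3 (277) [FIFO — oldest first]: 270 @ $11.85 + 7 @ $11.55 = $3,280.35
Total COGS = $414.00 + $3,764.50 + $3,280.35 = $7,458.85
Ending inventory: 127 @ $11.55 + 67 @ $10.40 = $2,163.65

COGS = $7,458.85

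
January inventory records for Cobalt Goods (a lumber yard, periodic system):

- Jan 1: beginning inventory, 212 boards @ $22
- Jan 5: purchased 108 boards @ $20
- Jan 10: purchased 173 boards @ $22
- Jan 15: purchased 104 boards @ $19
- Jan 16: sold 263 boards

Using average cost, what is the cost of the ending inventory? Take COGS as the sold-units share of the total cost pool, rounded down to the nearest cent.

Jan 16, sell 263: 263/597 × $12,606.00 → $5,553.39
Ending inventory (cost pool remaining) = $7,052.61
Check: goods available $12,606.00 = COGS $5,553.39 + ending $7,052.61

Ending inventory = $7,052.61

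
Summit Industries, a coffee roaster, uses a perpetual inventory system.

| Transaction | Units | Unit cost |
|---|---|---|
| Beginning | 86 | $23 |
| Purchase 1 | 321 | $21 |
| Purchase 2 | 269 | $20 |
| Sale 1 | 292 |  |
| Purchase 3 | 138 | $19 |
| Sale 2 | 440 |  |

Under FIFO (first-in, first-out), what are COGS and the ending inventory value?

COGS = $15,163; ending inventory = $1,558

Sale 1 (292) [FIFO — oldest first]: 86 @ $23 + 206 @ $21 = $6,304
Sale 2 (440) [FIFO — oldest first]: 115 @ $21 + 269 @ $20 + 56 @ $19 = $8,859
Total COGS = $6,304 + $8,859 = $15,163
Ending inventory: 82 @ $19 = $1,558
Check: goods available $16,721 = COGS $15,163 + ending $1,558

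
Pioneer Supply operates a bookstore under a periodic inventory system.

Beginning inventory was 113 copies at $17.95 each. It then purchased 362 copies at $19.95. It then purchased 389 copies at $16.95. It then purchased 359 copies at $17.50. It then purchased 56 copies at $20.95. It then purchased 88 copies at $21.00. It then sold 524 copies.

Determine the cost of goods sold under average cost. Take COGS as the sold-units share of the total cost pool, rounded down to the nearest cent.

Sale 1, sell 524: 524/1367 × $25,147.50 → $9,639.56
Ending inventory (cost pool remaining) = $15,507.94
Check: goods available $25,147.50 = COGS $9,639.56 + ending $15,507.94

COGS = $9,639.56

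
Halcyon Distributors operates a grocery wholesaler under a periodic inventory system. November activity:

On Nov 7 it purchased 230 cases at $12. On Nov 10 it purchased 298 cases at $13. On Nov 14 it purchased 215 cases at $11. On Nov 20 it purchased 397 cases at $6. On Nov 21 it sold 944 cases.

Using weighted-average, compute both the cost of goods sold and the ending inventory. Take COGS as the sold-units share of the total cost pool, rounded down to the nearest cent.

Nov 21, sell 944: 944/1140 × $11,381.00 → $9,424.26
Ending inventory (cost pool remaining) = $1,956.74
Check: goods available $11,381.00 = COGS $9,424.26 + ending $1,956.74

COGS = $9,424.26; ending inventory = $1,956.74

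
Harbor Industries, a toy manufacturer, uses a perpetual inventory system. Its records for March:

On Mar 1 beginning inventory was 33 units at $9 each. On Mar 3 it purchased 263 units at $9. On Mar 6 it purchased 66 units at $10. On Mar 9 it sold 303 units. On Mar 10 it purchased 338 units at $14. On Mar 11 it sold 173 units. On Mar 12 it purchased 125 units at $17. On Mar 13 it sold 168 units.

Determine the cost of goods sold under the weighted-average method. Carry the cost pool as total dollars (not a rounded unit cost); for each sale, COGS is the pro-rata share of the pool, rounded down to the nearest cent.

After Mar 1: 33 on hand, pool $297.00 (≈ $9.0000 each)
After Mar 3: 296 on hand, pool $2,664.00 (≈ $9.0000 each)
After Mar 6: 362 on hand, pool $3,324.00 (≈ $9.1823 each)
Mar 9, sell 303: 303/362 × $3,324.00 → $2,782.24
After Mar 10: 397 on hand, pool $5,273.76 (≈ $13.2840 each)
Mar 11, sell 173: 173/397 × $5,273.76 → $2,298.13
After Mar 12: 349 on hand, pool $5,100.63 (≈ $14.6150 each)
Mar 13, sell 168: 168/349 × $5,100.63 → $2,455.31
Total COGS = $2,782.24 + $2,298.13 + $2,455.31 = $7,535.68
Ending inventory (cost pool remaining) = $2,645.32

COGS = $7,535.68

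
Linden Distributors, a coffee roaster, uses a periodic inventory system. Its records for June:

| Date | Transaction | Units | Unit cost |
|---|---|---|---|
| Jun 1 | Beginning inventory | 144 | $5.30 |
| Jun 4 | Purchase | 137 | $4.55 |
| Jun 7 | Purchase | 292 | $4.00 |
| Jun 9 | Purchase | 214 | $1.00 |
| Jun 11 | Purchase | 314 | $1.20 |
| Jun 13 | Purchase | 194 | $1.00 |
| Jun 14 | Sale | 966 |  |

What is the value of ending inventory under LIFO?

Ending inventory = $1,578.55

Jun 14, 966 sold [LIFO — newest first]: 194 @ $1.00 + 314 @ $1.20 + 214 @ $1.00 + 244 @ $4.00 = $1,760.80
Ending inventory: 144 @ $5.30 + 137 @ $4.55 + 48 @ $4.00 = $1,578.55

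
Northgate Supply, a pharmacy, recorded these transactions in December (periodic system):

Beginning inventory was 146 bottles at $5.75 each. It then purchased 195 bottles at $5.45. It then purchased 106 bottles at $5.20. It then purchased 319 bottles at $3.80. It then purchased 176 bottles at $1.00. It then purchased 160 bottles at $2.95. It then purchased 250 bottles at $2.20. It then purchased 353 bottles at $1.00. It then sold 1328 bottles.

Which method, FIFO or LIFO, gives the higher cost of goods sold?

FIFO

FIFO COGS: 146 @ $5.75 + 195 @ $5.45 + 106 @ $5.20 + 319 @ $3.80 + 176 @ $1.00 + 160 @ $2.95 + 226 @ $2.20 = $4,810.85
LIFO COGS: 353 @ $1.00 + 250 @ $2.20 + 160 @ $2.95 + 176 @ $1.00 + 319 @ $3.80 + 70 @ $5.20 = $3,127.20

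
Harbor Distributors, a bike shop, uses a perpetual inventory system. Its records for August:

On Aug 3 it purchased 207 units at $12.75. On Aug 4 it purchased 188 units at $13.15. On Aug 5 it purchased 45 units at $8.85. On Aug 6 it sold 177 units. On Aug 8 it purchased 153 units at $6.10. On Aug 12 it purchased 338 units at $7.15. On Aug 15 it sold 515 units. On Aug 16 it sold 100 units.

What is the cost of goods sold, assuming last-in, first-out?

Aug 6, 177 sold [LIFO — newest first]: 45 @ $8.85 + 132 @ $13.15 = $2,134.05
Aug 15, 515 sold [LIFO — newest first]: 338 @ $7.15 + 153 @ $6.10 + 24 @ $13.15 = $3,665.60
Aug 16, 100 sold [LIFO — newest first]: 32 @ $13.15 + 68 @ $12.75 = $1,287.80
Total COGS = $2,134.05 + $3,665.60 + $1,287.80 = $7,087.45
Ending inventory: 139 @ $12.75 = $1,772.25
Check: goods available $8,859.70 = COGS $7,087.45 + ending $1,772.25

COGS = $7,087.45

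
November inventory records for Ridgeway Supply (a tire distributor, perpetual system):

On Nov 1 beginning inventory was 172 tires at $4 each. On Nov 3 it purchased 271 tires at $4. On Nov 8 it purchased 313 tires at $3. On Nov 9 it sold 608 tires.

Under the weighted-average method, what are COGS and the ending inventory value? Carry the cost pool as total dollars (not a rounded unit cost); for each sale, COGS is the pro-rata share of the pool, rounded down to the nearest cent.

After Nov 1: 172 on hand, pool $688.00 (≈ $4.0000 each)
After Nov 3: 443 on hand, pool $1,772.00 (≈ $4.0000 each)
After Nov 8: 756 on hand, pool $2,711.00 (≈ $3.5860 each)
Nov 9, sell 608: 608/756 × $2,711.00 → $2,180.27
Ending inventory (cost pool remaining) = $530.73

COGS = $2,180.27; ending inventory = $530.73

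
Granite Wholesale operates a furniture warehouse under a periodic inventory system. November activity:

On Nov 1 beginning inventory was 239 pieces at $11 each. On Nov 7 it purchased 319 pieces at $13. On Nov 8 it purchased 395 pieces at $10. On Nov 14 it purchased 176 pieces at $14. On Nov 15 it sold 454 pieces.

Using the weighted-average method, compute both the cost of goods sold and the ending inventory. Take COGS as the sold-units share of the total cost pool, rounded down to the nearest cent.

Nov 15, sell 454: 454/1129 × $13,190.00 → $5,304.03
Ending inventory (cost pool remaining) = $7,885.97

COGS = $5,304.03; ending inventory = $7,885.97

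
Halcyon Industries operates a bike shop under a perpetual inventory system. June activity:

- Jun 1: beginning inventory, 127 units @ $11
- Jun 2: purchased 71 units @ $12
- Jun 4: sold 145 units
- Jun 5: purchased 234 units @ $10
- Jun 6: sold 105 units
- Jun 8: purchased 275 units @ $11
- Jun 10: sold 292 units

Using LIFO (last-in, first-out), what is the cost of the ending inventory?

Jun 4, 145 sold [LIFO — newest first]: 71 @ $12 + 74 @ $11 = $1,666
Jun 6, 105 sold [LIFO — newest first]: 105 @ $10 = $1,050
Jun 10, 292 sold [LIFO — newest first]: 275 @ $11 + 17 @ $10 = $3,195
Total COGS = $1,666 + $1,050 + $3,195 = $5,911
Ending inventory: 53 @ $11 + 112 @ $10 = $1,703
Check: goods available $7,614 = COGS $5,911 + ending $1,703

Ending inventory = $1,703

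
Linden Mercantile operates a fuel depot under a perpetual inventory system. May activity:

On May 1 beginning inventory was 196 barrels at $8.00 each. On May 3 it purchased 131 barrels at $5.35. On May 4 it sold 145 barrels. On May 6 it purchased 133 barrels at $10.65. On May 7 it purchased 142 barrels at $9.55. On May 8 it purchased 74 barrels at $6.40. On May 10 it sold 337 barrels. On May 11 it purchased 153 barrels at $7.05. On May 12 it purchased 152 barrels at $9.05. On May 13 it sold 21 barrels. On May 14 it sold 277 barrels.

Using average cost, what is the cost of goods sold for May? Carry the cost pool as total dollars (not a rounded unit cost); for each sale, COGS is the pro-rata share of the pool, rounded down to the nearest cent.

After May 1: 196 on hand, pool $1,568.00 (≈ $8.0000 each)
After May 3: 327 on hand, pool $2,268.85 (≈ $6.9384 each)
May 4, sell 145: 145/327 × $2,268.85 → $1,006.06
After May 6: 315 on hand, pool $2,679.24 (≈ $8.5055 each)
After May 7: 457 on hand, pool $4,035.34 (≈ $8.8301 each)
After May 8: 531 on hand, pool $4,508.94 (≈ $8.4914 each)
May 10, sell 337: 337/531 × $4,508.94 → $2,861.60
After May 11: 347 on hand, pool $2,725.99 (≈ $7.8559 each)
After May 12: 499 on hand, pool $4,101.59 (≈ $8.2196 each)
May 13, sell 21: 21/499 × $4,101.59 → $172.61
May 14, sell 277: 277/478 × $3,928.98 → $2,276.83
Total COGS = $1,006.06 + $2,861.60 + $172.61 + $2,276.83 = $6,317.10
Ending inventory (cost pool remaining) = $1,652.15

COGS = $6,317.10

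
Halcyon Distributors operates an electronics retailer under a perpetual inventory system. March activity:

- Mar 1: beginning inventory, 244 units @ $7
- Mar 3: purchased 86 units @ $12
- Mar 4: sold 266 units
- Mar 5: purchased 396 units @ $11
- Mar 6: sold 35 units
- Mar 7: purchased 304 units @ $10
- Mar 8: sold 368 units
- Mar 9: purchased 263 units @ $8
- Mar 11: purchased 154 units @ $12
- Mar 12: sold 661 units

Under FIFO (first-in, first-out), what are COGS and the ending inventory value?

COGS = $12,684; ending inventory = $1,404

Mar 4, 266 sold [FIFO — oldest first]: 244 @ $7 + 22 @ $12 = $1,972
Mar 6, 35 sold [FIFO — oldest first]: 35 @ $12 = $420
Mar 8, 368 sold [FIFO — oldest first]: 29 @ $12 + 339 @ $11 = $4,077
Mar 12, 661 sold [FIFO — oldest first]: 57 @ $11 + 304 @ $10 + 263 @ $8 + 37 @ $12 = $6,215
Total COGS = $1,972 + $420 + $4,077 + $6,215 = $12,684
Ending inventory: 117 @ $12 = $1,404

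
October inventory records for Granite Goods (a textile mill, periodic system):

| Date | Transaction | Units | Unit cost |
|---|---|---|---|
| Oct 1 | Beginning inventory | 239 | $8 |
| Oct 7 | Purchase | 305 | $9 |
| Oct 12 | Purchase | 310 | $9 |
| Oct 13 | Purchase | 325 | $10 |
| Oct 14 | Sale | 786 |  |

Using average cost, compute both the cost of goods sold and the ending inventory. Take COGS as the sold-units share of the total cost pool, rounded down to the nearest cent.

Oct 14, sell 786: 786/1179 × $10,697.00 → $7,131.33
Ending inventory (cost pool remaining) = $3,565.67

COGS = $7,131.33; ending inventory = $3,565.67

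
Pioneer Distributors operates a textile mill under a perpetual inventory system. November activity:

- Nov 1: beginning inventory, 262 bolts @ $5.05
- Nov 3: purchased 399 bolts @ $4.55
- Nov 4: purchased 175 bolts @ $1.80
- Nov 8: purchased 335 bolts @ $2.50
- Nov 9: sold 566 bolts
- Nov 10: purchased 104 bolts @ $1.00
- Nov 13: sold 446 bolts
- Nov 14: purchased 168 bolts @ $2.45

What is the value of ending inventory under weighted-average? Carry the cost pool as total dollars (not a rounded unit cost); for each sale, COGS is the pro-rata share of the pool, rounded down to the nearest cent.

After Nov 1: 262 on hand, pool $1,323.10 (≈ $5.0500 each)
After Nov 3: 661 on hand, pool $3,138.55 (≈ $4.7482 each)
After Nov 4: 836 on hand, pool $3,453.55 (≈ $4.1310 each)
After Nov 8: 1171 on hand, pool $4,291.05 (≈ $3.6644 each)
Nov 9, sell 566: 566/1171 × $4,291.05 → $2,074.06
After Nov 10: 709 on hand, pool $2,320.99 (≈ $3.2736 each)
Nov 13, sell 446: 446/709 × $2,320.99 → $1,460.03
After Nov 14: 431 on hand, pool $1,272.56 (≈ $2.9526 each)
Total COGS = $2,074.06 + $1,460.03 = $3,534.09
Ending inventory (cost pool remaining) = $1,272.56
Check: goods available $4,806.65 = COGS $3,534.09 + ending $1,272.56

Ending inventory = $1,272.56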